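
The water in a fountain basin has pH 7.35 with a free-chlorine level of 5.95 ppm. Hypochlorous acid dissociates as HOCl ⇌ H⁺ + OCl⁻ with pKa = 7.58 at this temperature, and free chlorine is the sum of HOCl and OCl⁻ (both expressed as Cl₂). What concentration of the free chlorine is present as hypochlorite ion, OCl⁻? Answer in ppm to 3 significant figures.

2.21 ppm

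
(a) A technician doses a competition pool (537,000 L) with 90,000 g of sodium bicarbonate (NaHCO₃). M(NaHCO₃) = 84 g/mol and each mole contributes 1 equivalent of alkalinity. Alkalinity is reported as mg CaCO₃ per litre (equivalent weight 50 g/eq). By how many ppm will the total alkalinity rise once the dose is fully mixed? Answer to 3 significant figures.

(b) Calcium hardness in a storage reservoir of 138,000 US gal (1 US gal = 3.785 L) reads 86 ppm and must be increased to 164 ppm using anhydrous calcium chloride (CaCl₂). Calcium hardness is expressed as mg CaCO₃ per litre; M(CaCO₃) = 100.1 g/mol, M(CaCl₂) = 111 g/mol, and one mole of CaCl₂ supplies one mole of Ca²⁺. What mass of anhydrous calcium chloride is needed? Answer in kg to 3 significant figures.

(a) 99.8 ppm; (b) 45.2 kg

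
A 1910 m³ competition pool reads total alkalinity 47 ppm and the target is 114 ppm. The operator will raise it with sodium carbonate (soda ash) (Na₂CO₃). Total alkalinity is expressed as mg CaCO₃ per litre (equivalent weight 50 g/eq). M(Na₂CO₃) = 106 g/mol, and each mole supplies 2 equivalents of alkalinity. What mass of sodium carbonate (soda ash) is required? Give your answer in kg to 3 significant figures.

Volume: 1910 m³ = 1,910,000 L.
Alkalinity to add: (114 − 47) = 67 mg/L as CaCO₃ × 1,910,000 L = 128,000 g as CaCO₃.
Equivalents: 128,000 g ÷ 50 g/eq = 2559 eq.
Each mole of Na₂CO₃ supplies 2 eq, so 2559 / 2 = 1280 mol.
Mass: 1280 mol × 106 g/mol = 135,600 g.

136 kg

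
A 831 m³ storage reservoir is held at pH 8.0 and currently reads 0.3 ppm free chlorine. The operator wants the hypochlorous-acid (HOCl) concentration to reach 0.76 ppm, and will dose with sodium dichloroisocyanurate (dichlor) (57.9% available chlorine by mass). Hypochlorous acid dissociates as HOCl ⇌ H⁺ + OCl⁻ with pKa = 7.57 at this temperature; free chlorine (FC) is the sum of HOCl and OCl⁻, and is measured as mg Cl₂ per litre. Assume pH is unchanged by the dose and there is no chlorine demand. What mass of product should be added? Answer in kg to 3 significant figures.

Volume: 831 m³ = 831,000 L.
[OCl⁻]/[HOCl] = 10^(pH − pKa) = 10^(8.0 − 7.57) = 2.692; fraction as HOCl = 1/(1 + 2.692) = 0.2709.
Free chlorine required for 0.76 ppm HOCl: 0.76 / 0.2709 = 2.806 ppm.
FC to add: 2.806 − 0.3 = 2.506 mg/L as Cl₂.
Cl₂ equivalent: 2.506 mg/L × 831,000 L = 2082 g.
Product at 57.9% available Cl: 2082 / 0.579 = 3596 g.

3.60 kg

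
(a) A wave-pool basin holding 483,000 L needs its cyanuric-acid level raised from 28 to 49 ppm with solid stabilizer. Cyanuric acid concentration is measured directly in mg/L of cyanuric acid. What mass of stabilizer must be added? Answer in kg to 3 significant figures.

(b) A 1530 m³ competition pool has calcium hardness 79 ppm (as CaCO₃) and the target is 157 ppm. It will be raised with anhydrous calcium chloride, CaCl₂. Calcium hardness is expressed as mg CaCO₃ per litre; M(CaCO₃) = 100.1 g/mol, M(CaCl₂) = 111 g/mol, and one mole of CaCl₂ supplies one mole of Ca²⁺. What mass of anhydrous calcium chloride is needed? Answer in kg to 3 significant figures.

(a) 10.1 kg; (b) 132 kg

(a) CYA to add: (49 − 28) = 21 mg/L × 483,000 L = 10,140 g cyanuric acid.

(b) Volume: 1530 m³ = 1,530,000 L.
(b) Hardness to add: (157 − 79) = 78 mg/L as CaCO₃ × 1,530,000 L = 119,300 g as CaCO₃.
(b) Moles of Ca²⁺ (1 mol Ca²⁺ ≡ 1 mol CaCO₃): 119,300 / 100.1 g/mol = 1192 mol.
(b) Mass of CaCl₂: 1192 × 111 = 132,300 g.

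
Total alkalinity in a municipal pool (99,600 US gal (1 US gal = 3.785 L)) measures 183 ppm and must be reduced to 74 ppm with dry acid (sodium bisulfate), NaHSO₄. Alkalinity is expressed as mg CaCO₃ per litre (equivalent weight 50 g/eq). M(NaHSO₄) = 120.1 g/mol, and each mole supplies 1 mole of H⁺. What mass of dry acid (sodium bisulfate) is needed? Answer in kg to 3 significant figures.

98.7 kg

Volume: 99,600 US gal × 3.785 L/gal = 376,986 L.
Alkalinity to neutralize: (183 − 74) = 109 mg/L as CaCO₃ × 376,986 L = 41,090 g as CaCO₃.
Equivalents of H⁺ required: 41,090 ÷ 50 g/eq = 821.8 eq = 821.8 mol NaHSO₄.
Mass of NaHSO₄: 821.8 × 120.1 = 98,700 g.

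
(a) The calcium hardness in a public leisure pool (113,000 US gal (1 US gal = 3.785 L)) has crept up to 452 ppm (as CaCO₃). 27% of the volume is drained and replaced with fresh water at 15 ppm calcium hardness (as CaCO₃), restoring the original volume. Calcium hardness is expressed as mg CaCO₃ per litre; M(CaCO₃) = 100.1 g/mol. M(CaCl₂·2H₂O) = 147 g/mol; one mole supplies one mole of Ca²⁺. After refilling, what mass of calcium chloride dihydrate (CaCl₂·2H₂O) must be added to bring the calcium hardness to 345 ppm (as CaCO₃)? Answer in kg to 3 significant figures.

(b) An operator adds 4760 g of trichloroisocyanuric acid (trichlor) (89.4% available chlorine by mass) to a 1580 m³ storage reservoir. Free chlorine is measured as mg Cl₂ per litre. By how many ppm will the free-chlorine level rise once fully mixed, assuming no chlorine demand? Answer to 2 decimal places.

(a) 6.90 kg; (b) 2.69 ppm

(a) Volume: 113,000 US gal × 3.785 L/gal = 427,705 L.
(a) After draining 27% and refilling: 452 × 0.73 + 15 × 0.27 = 334.01 ppm.
(a) Deficit to target: 345 − 334.01 = 10.99 mg/L.
(a) As CaCO₃: 10.99 mg/L × 427,705 L = 4700 g; ÷ 100.1 = 46.96 mol Ca²⁺.
(a) Mass: 46.96 × 147 = 6903 g.

(b) Volume: 1580 m³ = 1,580,000 L.
(b) Available chlorine delivered: 4760 g × 0.894 = 4255 g as Cl₂.
(b) Concentration rise: 4255 g / 1,580,000 L = 2.693 mg/L = 2.69 ppm.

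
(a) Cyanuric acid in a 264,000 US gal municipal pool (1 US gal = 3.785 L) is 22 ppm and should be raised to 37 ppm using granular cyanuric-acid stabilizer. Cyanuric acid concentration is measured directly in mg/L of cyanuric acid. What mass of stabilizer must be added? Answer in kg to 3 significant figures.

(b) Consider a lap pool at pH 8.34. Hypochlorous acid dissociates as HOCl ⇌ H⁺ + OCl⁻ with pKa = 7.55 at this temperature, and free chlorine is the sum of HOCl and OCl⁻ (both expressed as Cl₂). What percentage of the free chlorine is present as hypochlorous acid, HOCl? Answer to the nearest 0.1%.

(a) 15.0 kg; (b) 14.0%

(a) Volume: 264,000 US gal × 3.785 L/gal = 999,240 L.
(a) CYA to add: (37 − 22) = 15 mg/L × 999,240 L = 14,990 g cyanuric acid.

(b) [OCl⁻]/[HOCl] = 10^(pH − pKa) = 10^(8.34 − 7.55) = 10^0.79 = 6.166.
(b) Fraction as HOCl = 1 / (1 + 6.166) = 0.1395.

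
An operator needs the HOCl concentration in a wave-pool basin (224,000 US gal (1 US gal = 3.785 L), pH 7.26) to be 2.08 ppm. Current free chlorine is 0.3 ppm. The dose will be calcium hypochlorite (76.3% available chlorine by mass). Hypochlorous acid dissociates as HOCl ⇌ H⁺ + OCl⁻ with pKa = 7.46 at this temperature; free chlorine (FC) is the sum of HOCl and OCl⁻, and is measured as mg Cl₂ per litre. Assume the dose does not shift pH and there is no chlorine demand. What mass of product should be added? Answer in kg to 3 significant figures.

Volume: 224,000 US gal × 3.785 L/gal = 847,840 L.
[OCl⁻]/[HOCl] = 10^(pH − pKa) = 10^(7.26 − 7.46) = 0.631; fraction as HOCl = 1/(1 + 0.631) = 0.6131.
Free chlorine required for 2.08 ppm HOCl: 2.08 / 0.6131 = 3.392 ppm.
FC to add: 3.392 − 0.3 = 3.092 mg/L as Cl₂.
Cl₂ equivalent: 3.092 mg/L × 847,840 L = 2622 g.
Product at 76.3% available Cl: 2622 / 0.763 = 3436 g.

3.44 kg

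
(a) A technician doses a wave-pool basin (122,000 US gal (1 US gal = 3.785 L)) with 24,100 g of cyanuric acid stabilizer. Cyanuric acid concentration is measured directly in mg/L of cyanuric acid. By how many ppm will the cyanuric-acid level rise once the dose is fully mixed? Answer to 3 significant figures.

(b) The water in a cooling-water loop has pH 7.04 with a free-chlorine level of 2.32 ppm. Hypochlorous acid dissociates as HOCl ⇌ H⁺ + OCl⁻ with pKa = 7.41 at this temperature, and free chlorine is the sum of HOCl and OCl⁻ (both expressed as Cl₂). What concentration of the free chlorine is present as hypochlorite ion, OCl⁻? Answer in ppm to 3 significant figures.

(a) Volume: 122,000 US gal × 3.785 L/gal = 461,770 L.
(a) Rise: 24,100 g / 461,770 L × 1000 = 52.19 mg/L.

(b) [OCl⁻]/[HOCl] = 10^(pH − pKa) = 10^(7.04 − 7.41) = 10^-0.37 = 0.4266.
(b) Fraction as HOCl = 1 / (1 + 0.4266) = 0.701.
(b) OCl⁻ = (1 − 0.701) × 2.32 ppm = 0.6937 ppm.

(a) 52.2 ppm; (b) 0.694 ppm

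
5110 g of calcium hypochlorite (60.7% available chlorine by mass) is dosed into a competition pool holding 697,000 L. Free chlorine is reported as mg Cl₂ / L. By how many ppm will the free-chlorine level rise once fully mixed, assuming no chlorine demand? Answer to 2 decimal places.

Available chlorine delivered: 5110 g × 0.607 = 3102 g as Cl₂.
Concentration rise: 3102 g / 697,000 L = 4.45 mg/L = 4.45 ppm.

4.45 ppm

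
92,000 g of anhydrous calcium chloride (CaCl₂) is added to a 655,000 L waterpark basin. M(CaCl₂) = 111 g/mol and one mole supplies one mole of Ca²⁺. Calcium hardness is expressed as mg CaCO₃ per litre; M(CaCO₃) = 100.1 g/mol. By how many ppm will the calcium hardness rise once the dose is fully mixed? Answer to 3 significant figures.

127 ppm

Moles of Ca²⁺: 92,000 g ÷ 111 g/mol = 828.8 mol.
As CaCO₃: 828.8 mol × 100.1 g/mol = 82,970 g.
Rise: 82,970 g / 655,000 L × 1000 = 126.7 mg/L.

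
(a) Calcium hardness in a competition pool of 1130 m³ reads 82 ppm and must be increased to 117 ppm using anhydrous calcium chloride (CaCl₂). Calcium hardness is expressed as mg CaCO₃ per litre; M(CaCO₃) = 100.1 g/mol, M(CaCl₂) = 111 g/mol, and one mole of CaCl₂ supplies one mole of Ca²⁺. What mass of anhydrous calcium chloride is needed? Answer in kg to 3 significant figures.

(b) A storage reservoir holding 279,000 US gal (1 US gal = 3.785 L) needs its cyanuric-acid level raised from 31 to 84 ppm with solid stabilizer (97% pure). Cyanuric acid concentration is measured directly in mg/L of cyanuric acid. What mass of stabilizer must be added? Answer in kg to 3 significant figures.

(a) Volume: 1130 m³ = 1,130,000 L.
(a) Hardness to add: (117 − 82) = 35 mg/L as CaCO₃ × 1,130,000 L = 39,550 g as CaCO₃.
(a) Moles of Ca²⁺ (1 mol Ca²⁺ ≡ 1 mol CaCO₃): 39,550 / 100.1 g/mol = 395.1 mol.
(a) Mass of CaCl₂: 395.1 × 111 = 43,860 g.

(b) Volume: 279,000 US gal × 3.785 L/gal = 1,056,015 L.
(b) CYA to add: (84 − 31) = 53 mg/L × 1,056,015 L = 55,970 g cyanuric acid.
(b) At 97% purity: 55,970 / 0.97 = 57,700 g product.

(a) 43.9 kg; (b) 57.7 kg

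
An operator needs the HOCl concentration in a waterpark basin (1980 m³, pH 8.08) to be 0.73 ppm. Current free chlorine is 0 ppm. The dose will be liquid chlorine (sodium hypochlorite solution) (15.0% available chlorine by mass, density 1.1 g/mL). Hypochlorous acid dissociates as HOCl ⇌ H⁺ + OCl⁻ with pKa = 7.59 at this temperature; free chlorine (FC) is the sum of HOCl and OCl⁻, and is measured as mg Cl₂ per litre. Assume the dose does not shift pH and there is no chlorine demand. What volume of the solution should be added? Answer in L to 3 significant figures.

35.8 L

Volume: 1980 m³ = 1,980,000 L.
[OCl⁻]/[HOCl] = 10^(pH − pKa) = 10^(8.08 − 7.59) = 3.09; fraction as HOCl = 1/(1 + 3.09) = 0.2445.
Free chlorine required for 0.73 ppm HOCl: 0.73 / 0.2445 = 2.986 ppm.
FC to add: 2.986 − 0 = 2.986 mg/L as Cl₂.
Cl₂ equivalent: 2.986 mg/L × 1,980,000 L = 5912 g.
Product at 15.0% available Cl: 5912 / 0.15 = 39,410 g.
Volume: 39,410 g ÷ 1.1 g/mL = 35,830 mL.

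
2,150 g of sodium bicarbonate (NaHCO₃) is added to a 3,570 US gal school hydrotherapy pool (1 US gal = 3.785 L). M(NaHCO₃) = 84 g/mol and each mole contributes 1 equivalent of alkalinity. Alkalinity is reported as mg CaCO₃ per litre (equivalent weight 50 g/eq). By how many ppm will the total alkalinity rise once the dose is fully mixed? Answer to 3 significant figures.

94.7 ppm

Volume: 3,570 US gal × 3.785 L/gal = 13,512 L.
Moles of NaHCO₃: 2,150 g ÷ 84 g/mol = 25.6 mol → 25.6 eq of alkalinity.
As CaCO₃: 25.6 eq × 50 g/eq = 1280 g.
Rise: 1280 g / 13,512 L × 1000 = 94.71 mg/L.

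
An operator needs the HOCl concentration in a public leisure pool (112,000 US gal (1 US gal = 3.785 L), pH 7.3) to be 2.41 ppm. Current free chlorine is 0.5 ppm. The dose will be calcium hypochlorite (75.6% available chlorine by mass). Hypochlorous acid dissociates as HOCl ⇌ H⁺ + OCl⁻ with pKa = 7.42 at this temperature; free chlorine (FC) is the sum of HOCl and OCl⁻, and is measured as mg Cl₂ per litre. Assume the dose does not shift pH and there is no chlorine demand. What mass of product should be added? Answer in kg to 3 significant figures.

2.10 kg

Volume: 112,000 US gal × 3.785 L/gal = 423,920 L.
[OCl⁻]/[HOCl] = 10^(pH − pKa) = 10^(7.3 − 7.42) = 0.7586; fraction as HOCl = 1/(1 + 0.7586) = 0.5686.
Free chlorine required for 2.41 ppm HOCl: 2.41 / 0.5686 = 4.238 ppm.
FC to add: 4.238 − 0.5 = 3.738 mg/L as Cl₂.
Cl₂ equivalent: 3.738 mg/L × 423,920 L = 1585 g.
Product at 75.6% available Cl: 1585 / 0.756 = 2096 g.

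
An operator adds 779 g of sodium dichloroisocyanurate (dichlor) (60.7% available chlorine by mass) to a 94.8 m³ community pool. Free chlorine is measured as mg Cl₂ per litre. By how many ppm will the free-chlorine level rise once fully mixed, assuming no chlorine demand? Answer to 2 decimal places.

Volume: 94.8 m³ = 94,800 L.
Available chlorine delivered: 779 g × 0.607 = 472.9 g as Cl₂.
Concentration rise: 472.9 g / 94,800 L = 4.988 mg/L = 4.99 ppm.

4.99 ppm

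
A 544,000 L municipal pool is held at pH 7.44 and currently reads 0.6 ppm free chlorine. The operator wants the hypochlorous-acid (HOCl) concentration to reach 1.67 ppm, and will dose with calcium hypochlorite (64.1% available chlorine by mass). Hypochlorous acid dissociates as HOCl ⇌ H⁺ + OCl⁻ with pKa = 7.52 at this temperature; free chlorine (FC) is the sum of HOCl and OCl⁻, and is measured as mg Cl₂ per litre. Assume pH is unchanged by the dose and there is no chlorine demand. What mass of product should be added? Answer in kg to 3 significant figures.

2.09 kg

[OCl⁻]/[HOCl] = 10^(pH − pKa) = 10^(7.44 − 7.52) = 0.8318; fraction as HOCl = 1/(1 + 0.8318) = 0.5459.
Free chlorine required for 1.67 ppm HOCl: 1.67 / 0.5459 = 3.059 ppm.
FC to add: 3.059 − 0.6 = 2.459 mg/L as Cl₂.
Cl₂ equivalent: 2.459 mg/L × 544,000 L = 1338 g.
Product at 64.1% available Cl: 1338 / 0.641 = 2087 g.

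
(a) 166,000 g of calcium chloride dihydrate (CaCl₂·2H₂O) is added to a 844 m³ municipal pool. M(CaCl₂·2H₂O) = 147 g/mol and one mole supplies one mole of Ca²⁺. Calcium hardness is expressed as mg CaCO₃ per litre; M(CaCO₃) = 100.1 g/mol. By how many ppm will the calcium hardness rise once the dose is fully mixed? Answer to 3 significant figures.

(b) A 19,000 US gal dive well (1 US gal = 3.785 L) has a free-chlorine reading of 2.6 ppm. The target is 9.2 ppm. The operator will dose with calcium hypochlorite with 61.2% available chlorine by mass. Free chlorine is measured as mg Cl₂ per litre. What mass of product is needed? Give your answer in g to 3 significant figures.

(a) Volume: 844 m³ = 844,000 L.
(a) Moles of Ca²⁺: 166,000 g ÷ 147 g/mol = 1129 mol.
(a) As CaCO₃: 1129 mol × 100.1 g/mol = 113,000 g.
(a) Rise: 113,000 g / 844,000 L × 1000 = 133.9 mg/L.

(b) Volume: 19,000 US gal × 3.785 L/gal = 71,915 L.
(b) Chlorine deficit: 9.2 − 2.6 = 6.6 ppm = 6.6 mg/L as Cl₂.
(b) Cl₂ equivalent needed: 6.6 mg/L × 71,915 L = 474,600 mg = 474.6 g.
(b) Product at 61.2% available chlorine: 474.6 / 0.612 = 775.6 g.

(a) 134 ppm; (b) 776 g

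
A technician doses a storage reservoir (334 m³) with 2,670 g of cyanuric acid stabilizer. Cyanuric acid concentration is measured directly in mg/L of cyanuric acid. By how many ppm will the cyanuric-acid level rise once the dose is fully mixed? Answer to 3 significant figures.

Volume: 334 m³ = 334,000 L.
Rise: 2,670 g / 334,000 L × 1000 = 7.994 mg/L.

7.99 ppm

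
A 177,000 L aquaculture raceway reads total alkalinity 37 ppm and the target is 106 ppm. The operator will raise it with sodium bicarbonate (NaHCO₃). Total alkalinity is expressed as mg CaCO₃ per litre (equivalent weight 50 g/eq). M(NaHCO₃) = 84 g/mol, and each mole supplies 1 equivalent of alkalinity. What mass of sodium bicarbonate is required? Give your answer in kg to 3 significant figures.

Alkalinity to add: (106 − 37) = 69 mg/L as CaCO₃ × 177,000 L = 12,210 g as CaCO₃.
Equivalents: 12,210 g ÷ 50 g/eq = 244.3 eq.
NaHCO₃ supplies 1 eq per mole → 244.3 mol.
Mass: 244.3 mol × 84 g/mol = 20,520 g.

20.5 kg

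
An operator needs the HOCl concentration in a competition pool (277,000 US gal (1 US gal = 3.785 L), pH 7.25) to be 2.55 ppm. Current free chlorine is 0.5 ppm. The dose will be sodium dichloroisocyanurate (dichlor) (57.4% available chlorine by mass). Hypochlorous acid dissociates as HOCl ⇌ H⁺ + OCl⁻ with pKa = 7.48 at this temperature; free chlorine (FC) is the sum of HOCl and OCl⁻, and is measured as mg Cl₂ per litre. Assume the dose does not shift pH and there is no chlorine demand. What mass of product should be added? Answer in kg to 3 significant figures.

6.49 kg

Volume: 277,000 US gal × 3.785 L/gal = 1,048,445 L.
[OCl⁻]/[HOCl] = 10^(pH − pKa) = 10^(7.25 − 7.48) = 0.5888; fraction as HOCl = 1/(1 + 0.5888) = 0.6294.
Free chlorine required for 2.55 ppm HOCl: 2.55 / 0.6294 = 4.052 ppm.
FC to add: 4.052 − 0.5 = 3.552 mg/L as Cl₂.
Cl₂ equivalent: 3.552 mg/L × 1,048,445 L = 3724 g.
Product at 57.4% available Cl: 3724 / 0.574 = 6487 g.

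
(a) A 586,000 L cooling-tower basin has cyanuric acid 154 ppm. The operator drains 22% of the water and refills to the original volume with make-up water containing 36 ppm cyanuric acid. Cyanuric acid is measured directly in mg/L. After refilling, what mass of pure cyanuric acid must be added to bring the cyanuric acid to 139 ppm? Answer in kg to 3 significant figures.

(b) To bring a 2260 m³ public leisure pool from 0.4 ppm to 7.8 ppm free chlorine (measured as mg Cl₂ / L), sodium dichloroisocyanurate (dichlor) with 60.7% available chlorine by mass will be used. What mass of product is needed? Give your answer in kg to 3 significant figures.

(a) 6.42 kg; (b) 27.6 kg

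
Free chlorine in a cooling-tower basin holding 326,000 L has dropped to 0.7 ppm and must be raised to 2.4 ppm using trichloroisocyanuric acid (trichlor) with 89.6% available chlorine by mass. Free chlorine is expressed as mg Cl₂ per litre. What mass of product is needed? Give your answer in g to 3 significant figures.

Chlorine deficit: 2.4 − 0.7 = 1.7 ppm = 1.7 mg/L as Cl₂.
Cl₂ equivalent needed: 1.7 mg/L × 326,000 L = 554,200 mg = 554.2 g.
Product at 89.6% available chlorine: 554.2 / 0.896 = 618.5 g.

619 g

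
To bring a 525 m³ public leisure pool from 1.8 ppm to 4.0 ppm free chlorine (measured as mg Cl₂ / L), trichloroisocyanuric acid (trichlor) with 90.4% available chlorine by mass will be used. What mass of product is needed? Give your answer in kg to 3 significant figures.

1.28 kg

Volume: 525 m³ = 525,000 L.
Chlorine deficit: 4.0 − 1.8 = 2.2 ppm = 2.2 mg/L as Cl₂.
Cl₂ equivalent needed: 2.2 mg/L × 525,000 L = 1,155,000 mg = 1155 g.
Product at 90.4% available chlorine: 1155 / 0.904 = 1278 g.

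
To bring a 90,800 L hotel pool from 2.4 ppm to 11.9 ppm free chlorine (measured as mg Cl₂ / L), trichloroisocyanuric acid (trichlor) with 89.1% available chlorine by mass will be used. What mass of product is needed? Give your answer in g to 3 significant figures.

968 g

Chlorine deficit: 11.9 − 2.4 = 9.5 ppm = 9.5 mg/L as Cl₂.
Cl₂ equivalent needed: 9.5 mg/L × 90,800 L = 862,600 mg = 862.6 g.
Product at 89.1% available chlorine: 862.6 / 0.891 = 968.1 g.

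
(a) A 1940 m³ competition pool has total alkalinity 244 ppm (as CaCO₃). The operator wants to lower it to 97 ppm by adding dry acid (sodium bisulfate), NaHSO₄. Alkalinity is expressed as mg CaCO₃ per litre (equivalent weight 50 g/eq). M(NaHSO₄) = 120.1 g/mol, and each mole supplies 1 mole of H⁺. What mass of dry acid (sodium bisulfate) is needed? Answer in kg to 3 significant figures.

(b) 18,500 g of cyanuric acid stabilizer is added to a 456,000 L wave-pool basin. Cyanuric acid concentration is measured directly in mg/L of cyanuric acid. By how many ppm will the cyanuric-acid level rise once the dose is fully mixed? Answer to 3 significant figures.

(a) Volume: 1940 m³ = 1,940,000 L.
(a) Alkalinity to neutralize: (244 − 97) = 147 mg/L as CaCO₃ × 1,940,000 L = 285,200 g as CaCO₃.
(a) Equivalents of H⁺ required: 285,200 ÷ 50 g/eq = 5704 eq = 5704 mol NaHSO₄.
(a) Mass of NaHSO₄: 5704 × 120.1 = 685,000 g.

(b) Rise: 18,500 g / 456,000 L × 1000 = 40.57 mg/L.

(a) 685 kg; (b) 40.6 ppm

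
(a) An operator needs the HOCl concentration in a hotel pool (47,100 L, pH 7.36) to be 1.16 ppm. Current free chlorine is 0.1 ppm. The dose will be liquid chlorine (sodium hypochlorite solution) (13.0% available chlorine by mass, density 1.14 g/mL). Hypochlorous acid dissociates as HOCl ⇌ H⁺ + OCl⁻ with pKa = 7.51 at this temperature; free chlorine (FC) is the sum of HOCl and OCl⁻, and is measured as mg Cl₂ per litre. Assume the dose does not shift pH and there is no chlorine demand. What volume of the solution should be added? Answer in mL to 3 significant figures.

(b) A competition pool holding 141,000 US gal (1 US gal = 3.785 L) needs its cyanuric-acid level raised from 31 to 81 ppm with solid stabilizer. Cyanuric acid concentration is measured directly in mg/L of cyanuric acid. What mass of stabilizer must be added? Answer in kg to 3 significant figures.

(a) 598 mL; (b) 26.7 kg

(a) [OCl⁻]/[HOCl] = 10^(pH − pKa) = 10^(7.36 − 7.51) = 0.7079; fraction as HOCl = 1/(1 + 0.7079) = 0.5855.
(a) Free chlorine required for 1.16 ppm HOCl: 1.16 / 0.5855 = 1.981 ppm.
(a) FC to add: 1.981 − 0.1 = 1.881 mg/L as Cl₂.
(a) Cl₂ equivalent: 1.881 mg/L × 47,100 L = 88.61 g.
(a) Product at 13.0% available Cl: 88.61 / 0.13 = 681.6 g.
(a) Volume: 681.6 g ÷ 1.14 g/mL = 597.9 mL.

(b) Volume: 141,000 US gal × 3.785 L/gal = 533,685 L.
(b) CYA to add: (81 − 31) = 50 mg/L × 533,685 L = 26,680 g cyanuric acid.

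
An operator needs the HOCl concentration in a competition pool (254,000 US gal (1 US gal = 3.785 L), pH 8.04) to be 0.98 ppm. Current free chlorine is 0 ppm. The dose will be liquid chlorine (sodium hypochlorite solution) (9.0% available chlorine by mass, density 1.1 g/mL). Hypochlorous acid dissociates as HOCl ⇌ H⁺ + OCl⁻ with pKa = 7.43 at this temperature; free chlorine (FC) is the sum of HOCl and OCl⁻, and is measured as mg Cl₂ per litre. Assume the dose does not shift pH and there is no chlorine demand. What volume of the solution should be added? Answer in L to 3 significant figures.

Volume: 254,000 US gal × 3.785 L/gal = 961,390 L.
[OCl⁻]/[HOCl] = 10^(pH − pKa) = 10^(8.04 − 7.43) = 4.074; fraction as HOCl = 1/(1 + 4.074) = 0.1971.
Free chlorine required for 0.98 ppm HOCl: 0.98 / 0.1971 = 4.972 ppm.
FC to add: 4.972 − 0 = 4.972 mg/L as Cl₂.
Cl₂ equivalent: 4.972 mg/L × 961,390 L = 4780 g.
Product at 9.0% available Cl: 4780 / 0.09 = 53,110 g.
Volume: 53,110 g ÷ 1.1 g/mL = 48,290 mL.

48.3 L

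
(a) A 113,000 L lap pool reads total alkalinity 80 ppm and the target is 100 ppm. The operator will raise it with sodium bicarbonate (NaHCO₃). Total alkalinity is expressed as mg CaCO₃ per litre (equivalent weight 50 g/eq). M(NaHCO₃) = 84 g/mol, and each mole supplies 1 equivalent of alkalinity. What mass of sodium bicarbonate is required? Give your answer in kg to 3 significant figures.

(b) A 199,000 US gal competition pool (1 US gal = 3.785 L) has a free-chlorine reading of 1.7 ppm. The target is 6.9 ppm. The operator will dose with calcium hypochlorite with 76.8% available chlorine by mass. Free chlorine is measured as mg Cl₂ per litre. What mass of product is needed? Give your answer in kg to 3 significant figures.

(a) Alkalinity to add: (100 − 80) = 20 mg/L as CaCO₃ × 113,000 L = 2260 g as CaCO₃.
(a) Equivalents: 2260 g ÷ 50 g/eq = 45.2 eq.
(a) NaHCO₃ supplies 1 eq per mole → 45.2 mol.
(a) Mass: 45.2 mol × 84 g/mol = 3797 g.

(b) Volume: 199,000 US gal × 3.785 L/gal = 753,215 L.
(b) Chlorine deficit: 6.9 − 1.7 = 5.2 ppm = 5.2 mg/L as Cl₂.
(b) Cl₂ equivalent needed: 5.2 mg/L × 753,215 L = 3,917,000 mg = 3917 g.
(b) Product at 76.8% available chlorine: 3917 / 0.768 = 5100 g.

(a) 3.80 kg; (b) 5.10 kg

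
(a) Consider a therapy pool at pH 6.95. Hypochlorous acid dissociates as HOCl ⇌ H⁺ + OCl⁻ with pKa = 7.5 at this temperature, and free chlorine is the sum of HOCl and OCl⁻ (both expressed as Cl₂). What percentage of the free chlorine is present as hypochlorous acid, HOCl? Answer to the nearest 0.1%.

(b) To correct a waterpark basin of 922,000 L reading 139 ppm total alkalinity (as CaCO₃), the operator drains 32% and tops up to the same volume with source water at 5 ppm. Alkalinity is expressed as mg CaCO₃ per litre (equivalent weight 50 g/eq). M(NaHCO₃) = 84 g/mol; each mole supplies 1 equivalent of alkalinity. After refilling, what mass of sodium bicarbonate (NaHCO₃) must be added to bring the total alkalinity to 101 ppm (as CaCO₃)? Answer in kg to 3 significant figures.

(a) 78.0%; (b) 7.56 kg

(a) [OCl⁻]/[HOCl] = 10^(pH − pKa) = 10^(6.95 − 7.5) = 10^-0.55 = 0.2818.
(a) Fraction as HOCl = 1 / (1 + 0.2818) = 0.7801.

(b) After draining 32% and refilling: 139 × 0.68 + 5 × 0.32 = 96.12 ppm.
(b) Deficit to target: 101 − 96.12 = 4.88 mg/L.
(b) As CaCO₃: 4.88 mg/L × 922,000 L = 4499 g; ÷ 50 g/eq ÷ 1 = 89.99 mol NaHCO₃.
(b) Mass: 89.99 × 84 = 7559 g.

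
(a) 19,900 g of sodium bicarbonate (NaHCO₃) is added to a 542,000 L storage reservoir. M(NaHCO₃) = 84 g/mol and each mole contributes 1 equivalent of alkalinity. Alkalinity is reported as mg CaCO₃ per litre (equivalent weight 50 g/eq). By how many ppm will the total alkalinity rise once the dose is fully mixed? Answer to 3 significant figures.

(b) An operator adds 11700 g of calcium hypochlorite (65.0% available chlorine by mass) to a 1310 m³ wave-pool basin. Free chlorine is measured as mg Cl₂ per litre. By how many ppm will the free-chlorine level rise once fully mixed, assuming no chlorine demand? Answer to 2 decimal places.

(a) 21.9 ppm; (b) 5.81 ppm

(a) Moles of NaHCO₃: 19,900 g ÷ 84 g/mol = 236.9 mol → 236.9 eq of alkalinity.
(a) As CaCO₃: 236.9 eq × 50 g/eq = 11,850 g.
(a) Rise: 11,850 g / 542,000 L × 1000 = 21.85 mg/L.

(b) Volume: 1310 m³ = 1,310,000 L.
(b) Available chlorine delivered: 11,700 g × 0.65 = 7605 g as Cl₂.
(b) Concentration rise: 7605 g / 1,310,000 L = 5.805 mg/L = 5.81 ppm.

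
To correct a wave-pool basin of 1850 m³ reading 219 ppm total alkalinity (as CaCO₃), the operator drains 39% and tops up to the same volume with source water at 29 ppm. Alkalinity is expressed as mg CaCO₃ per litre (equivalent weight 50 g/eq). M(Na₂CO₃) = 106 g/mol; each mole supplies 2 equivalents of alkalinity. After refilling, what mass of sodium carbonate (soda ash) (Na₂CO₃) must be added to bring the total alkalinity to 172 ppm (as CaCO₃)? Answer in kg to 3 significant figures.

53.1 kg

Volume: 1850 m³ = 1,850,000 L.
After draining 39% and refilling: 219 × 0.61 + 29 × 0.39 = 144.9 ppm.
Deficit to target: 172 − 144.9 = 27.1 mg/L.
As CaCO₃: 27.1 mg/L × 1,850,000 L = 50,130 g; ÷ 50 g/eq ÷ 2 = 501.3 mol Na₂CO₃.
Mass: 501.3 × 106 = 53,140 g.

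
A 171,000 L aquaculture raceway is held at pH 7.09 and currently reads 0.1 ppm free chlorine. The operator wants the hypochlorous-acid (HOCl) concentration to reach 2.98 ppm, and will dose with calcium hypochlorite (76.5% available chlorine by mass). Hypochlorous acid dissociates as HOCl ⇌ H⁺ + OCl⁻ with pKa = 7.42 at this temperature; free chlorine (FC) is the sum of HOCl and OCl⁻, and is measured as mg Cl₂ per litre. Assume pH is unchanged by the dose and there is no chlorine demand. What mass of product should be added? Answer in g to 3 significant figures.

955 g

[OCl⁻]/[HOCl] = 10^(pH − pKa) = 10^(7.09 − 7.42) = 0.4677; fraction as HOCl = 1/(1 + 0.4677) = 0.6813.
Free chlorine required for 2.98 ppm HOCl: 2.98 / 0.6813 = 4.374 ppm.
FC to add: 4.374 − 0.1 = 4.274 mg/L as Cl₂.
Cl₂ equivalent: 4.274 mg/L × 171,000 L = 730.8 g.
Product at 76.5% available Cl: 730.8 / 0.765 = 955.3 g.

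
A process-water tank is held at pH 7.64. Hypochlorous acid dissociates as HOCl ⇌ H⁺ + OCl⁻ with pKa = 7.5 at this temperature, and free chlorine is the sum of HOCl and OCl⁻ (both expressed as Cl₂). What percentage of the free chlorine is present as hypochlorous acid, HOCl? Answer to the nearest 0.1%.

42.0%

[OCl⁻]/[HOCl] = 10^(pH − pKa) = 10^(7.64 − 7.5) = 10^0.14 = 1.38.
Fraction as HOCl = 1 / (1 + 1.38) = 0.4201.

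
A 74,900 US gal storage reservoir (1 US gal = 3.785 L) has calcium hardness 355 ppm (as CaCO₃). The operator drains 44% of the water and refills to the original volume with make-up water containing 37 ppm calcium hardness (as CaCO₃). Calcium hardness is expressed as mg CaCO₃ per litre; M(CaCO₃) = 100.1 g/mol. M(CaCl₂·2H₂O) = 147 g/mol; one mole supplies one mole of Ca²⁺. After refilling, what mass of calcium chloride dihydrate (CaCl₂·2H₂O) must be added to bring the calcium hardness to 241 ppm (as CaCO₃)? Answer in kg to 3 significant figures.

Volume: 74,900 US gal × 3.785 L/gal = 283,496 L.
After draining 44% and refilling: 355 × 0.56 + 37 × 0.44 = 215.08 ppm.
Deficit to target: 241 − 215.08 = 25.92 mg/L.
As CaCO₃: 25.92 mg/L × 283,496 L = 7348 g; ÷ 100.1 = 73.41 mol Ca²⁺.
Mass: 73.41 × 147 = 10,790 g.

10.8 kg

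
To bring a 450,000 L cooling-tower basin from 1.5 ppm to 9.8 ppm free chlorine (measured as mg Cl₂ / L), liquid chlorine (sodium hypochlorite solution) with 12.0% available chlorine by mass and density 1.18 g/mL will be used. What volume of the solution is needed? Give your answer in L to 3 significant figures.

26.4 L

Chlorine deficit: 9.8 − 1.5 = 8.3 ppm = 8.3 mg/L as Cl₂.
Cl₂ equivalent needed: 8.3 mg/L × 450,000 L = 3,735,000 mg = 3735 g.
Product at 12.0% available chlorine: 3735 / 0.12 = 31,130 g.
Volume at density 1.18 g/mL: 31,130 g ÷ 1.18 g/mL = 26,380 mL.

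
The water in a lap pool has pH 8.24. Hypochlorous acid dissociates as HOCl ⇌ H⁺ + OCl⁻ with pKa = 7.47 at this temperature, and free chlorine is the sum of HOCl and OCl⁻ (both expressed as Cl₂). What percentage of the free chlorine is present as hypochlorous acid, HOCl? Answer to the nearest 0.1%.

[OCl⁻]/[HOCl] = 10^(pH − pKa) = 10^(8.24 − 7.47) = 10^0.77 = 5.888.
Fraction as HOCl = 1 / (1 + 5.888) = 0.1452.

14.5%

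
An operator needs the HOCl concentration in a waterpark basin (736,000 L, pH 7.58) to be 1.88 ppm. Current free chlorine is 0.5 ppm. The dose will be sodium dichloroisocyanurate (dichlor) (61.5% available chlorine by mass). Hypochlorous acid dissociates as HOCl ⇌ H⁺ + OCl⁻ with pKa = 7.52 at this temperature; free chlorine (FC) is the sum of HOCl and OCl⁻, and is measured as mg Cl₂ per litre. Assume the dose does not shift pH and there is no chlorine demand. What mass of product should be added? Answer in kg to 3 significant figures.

4.23 kg

[OCl⁻]/[HOCl] = 10^(pH − pKa) = 10^(7.58 − 7.52) = 1.148; fraction as HOCl = 1/(1 + 1.148) = 0.4655.
Free chlorine required for 1.88 ppm HOCl: 1.88 / 0.4655 = 4.039 ppm.
FC to add: 4.039 − 0.5 = 3.539 mg/L as Cl₂.
Cl₂ equivalent: 3.539 mg/L × 736,000 L = 2604 g.
Product at 61.5% available Cl: 2604 / 0.615 = 4235 g.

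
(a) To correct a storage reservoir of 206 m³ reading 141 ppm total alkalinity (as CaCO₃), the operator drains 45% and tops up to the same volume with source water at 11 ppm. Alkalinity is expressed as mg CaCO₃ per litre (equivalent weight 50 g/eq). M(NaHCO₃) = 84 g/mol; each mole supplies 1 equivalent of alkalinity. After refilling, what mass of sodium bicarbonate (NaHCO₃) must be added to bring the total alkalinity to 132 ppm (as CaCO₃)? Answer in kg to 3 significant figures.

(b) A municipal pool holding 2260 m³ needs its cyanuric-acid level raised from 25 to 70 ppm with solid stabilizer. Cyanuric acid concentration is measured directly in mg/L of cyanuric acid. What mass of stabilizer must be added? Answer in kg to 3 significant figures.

(a) 17.1 kg; (b) 102 kg

(a) Volume: 206 m³ = 206,000 L.
(a) After draining 45% and refilling: 141 × 0.55 + 11 × 0.45 = 82.5 ppm.
(a) Deficit to target: 132 − 82.5 = 49.5 mg/L.
(a) As CaCO₃: 49.5 mg/L × 206,000 L = 10,200 g; ÷ 50 g/eq ÷ 1 = 203.9 mol NaHCO₃.
(a) Mass: 203.9 × 84 = 17,130 g.

(b) Volume: 2260 m³ = 2,260,000 L.
(b) CYA to add: (70 − 25) = 45 mg/L × 2,260,000 L = 101,700 g cyanuric acid.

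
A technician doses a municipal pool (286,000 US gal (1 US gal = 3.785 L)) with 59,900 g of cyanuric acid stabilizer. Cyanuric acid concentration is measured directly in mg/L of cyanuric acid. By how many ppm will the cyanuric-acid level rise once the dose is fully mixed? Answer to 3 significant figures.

Volume: 286,000 US gal × 3.785 L/gal = 1,082,510 L.
Rise: 59,900 g / 1,082,510 L × 1000 = 55.33 mg/L.

55.3 ppm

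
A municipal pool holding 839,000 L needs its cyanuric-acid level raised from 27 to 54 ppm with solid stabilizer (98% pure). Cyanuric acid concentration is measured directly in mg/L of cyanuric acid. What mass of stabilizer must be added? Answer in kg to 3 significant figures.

23.1 kg

CYA to add: (54 − 27) = 27 mg/L × 839,000 L = 22,650 g cyanuric acid.
At 98% purity: 22,650 / 0.98 = 23,120 g product.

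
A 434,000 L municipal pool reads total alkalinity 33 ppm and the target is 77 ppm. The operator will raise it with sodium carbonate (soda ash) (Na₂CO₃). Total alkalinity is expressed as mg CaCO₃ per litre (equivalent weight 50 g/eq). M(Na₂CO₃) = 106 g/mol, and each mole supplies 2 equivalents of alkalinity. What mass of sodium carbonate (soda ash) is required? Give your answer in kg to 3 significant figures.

Alkalinity to add: (77 − 33) = 44 mg/L as CaCO₃ × 434,000 L = 19,100 g as CaCO₃.
Equivalents: 19,100 g ÷ 50 g/eq = 381.9 eq.
Each mole of Na₂CO₃ supplies 2 eq, so 381.9 / 2 = 191 mol.
Mass: 191 mol × 106 g/mol = 20,240 g.

20.2 kg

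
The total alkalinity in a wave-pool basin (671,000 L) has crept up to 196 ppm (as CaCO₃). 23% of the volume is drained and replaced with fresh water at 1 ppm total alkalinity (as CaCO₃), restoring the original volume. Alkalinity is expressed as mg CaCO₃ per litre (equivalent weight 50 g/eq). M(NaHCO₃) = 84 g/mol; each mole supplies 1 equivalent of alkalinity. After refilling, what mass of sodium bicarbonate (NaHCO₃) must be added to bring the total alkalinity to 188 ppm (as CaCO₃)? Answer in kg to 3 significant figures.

41.5 kg

After draining 23% and refilling: 196 × 0.77 + 1 × 0.23 = 151.15 ppm.
Deficit to target: 188 − 151.15 = 36.85 mg/L.
As CaCO₃: 36.85 mg/L × 671,000 L = 24,730 g; ÷ 50 g/eq ÷ 1 = 494.5 mol NaHCO₃.
Mass: 494.5 × 84 = 41,540 g.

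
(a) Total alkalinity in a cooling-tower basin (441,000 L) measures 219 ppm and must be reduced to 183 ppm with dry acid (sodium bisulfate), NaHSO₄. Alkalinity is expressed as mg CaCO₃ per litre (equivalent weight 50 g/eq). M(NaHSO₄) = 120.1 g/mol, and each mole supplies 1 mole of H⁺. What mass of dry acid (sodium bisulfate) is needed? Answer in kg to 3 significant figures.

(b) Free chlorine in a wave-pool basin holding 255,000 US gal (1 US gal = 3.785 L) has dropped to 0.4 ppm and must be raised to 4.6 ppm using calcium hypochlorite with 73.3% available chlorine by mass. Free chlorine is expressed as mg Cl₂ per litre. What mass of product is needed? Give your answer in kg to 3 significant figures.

(a) 38.1 kg; (b) 5.53 kg

(a) Alkalinity to neutralize: (219 − 183) = 36 mg/L as CaCO₃ × 441,000 L = 15,880 g as CaCO₃.
(a) Equivalents of H⁺ required: 15,880 ÷ 50 g/eq = 317.5 eq = 317.5 mol NaHSO₄.
(a) Mass of NaHSO₄: 317.5 × 120.1 = 38,130 g.

(b) Volume: 255,000 US gal × 3.785 L/gal = 965,175 L.
(b) Chlorine deficit: 4.6 − 0.4 = 4.2 ppm = 4.2 mg/L as Cl₂.
(b) Cl₂ equivalent needed: 4.2 mg/L × 965,175 L = 4,054,000 mg = 4054 g.
(b) Product at 73.3% available chlorine: 4054 / 0.733 = 5530 g.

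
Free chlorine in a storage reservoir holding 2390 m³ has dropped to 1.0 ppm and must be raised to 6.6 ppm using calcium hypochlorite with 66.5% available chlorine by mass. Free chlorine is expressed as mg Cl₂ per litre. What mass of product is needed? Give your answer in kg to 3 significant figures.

Volume: 2390 m³ = 2,390,000 L.
Chlorine deficit: 6.6 − 1.0 = 5.6 ppm = 5.6 mg/L as Cl₂.
Cl₂ equivalent needed: 5.6 mg/L × 2,390,000 L = 13,380,000 mg = 13,380 g.
Product at 66.5% available chlorine: 13,380 / 0.665 = 20,130 g.

20.1 kg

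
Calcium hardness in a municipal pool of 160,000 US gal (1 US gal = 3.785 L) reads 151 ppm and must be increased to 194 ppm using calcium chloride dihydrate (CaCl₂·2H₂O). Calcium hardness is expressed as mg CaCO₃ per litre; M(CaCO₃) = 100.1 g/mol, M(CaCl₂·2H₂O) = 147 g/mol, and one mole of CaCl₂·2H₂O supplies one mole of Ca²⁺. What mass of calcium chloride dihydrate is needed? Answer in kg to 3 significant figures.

38.2 kg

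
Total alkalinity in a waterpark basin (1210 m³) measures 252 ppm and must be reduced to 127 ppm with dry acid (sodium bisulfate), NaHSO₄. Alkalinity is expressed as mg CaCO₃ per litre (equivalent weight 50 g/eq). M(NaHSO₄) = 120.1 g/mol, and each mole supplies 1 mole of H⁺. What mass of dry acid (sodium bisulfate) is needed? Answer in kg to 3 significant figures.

363 kg

Volume: 1210 m³ = 1,210,000 L.
Alkalinity to neutralize: (252 − 127) = 125 mg/L as CaCO₃ × 1,210,000 L = 151,200 g as CaCO₃.
Equivalents of H⁺ required: 151,200 ÷ 50 g/eq = 3025 eq = 3025 mol NaHSO₄.
Mass of NaHSO₄: 3025 × 120.1 = 363,300 g.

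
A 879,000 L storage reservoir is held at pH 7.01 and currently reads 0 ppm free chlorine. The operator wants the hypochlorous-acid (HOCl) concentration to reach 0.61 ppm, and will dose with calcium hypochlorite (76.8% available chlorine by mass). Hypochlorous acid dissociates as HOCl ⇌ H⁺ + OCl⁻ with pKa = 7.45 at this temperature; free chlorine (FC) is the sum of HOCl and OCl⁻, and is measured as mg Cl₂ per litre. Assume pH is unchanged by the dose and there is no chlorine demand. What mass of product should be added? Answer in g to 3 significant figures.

[OCl⁻]/[HOCl] = 10^(pH − pKa) = 10^(7.01 − 7.45) = 0.3631; fraction as HOCl = 1/(1 + 0.3631) = 0.7336.
Free chlorine required for 0.61 ppm HOCl: 0.61 / 0.7336 = 0.8315 ppm.
FC to add: 0.8315 − 0 = 0.8315 mg/L as Cl₂.
Cl₂ equivalent: 0.8315 mg/L × 879,000 L = 730.9 g.
Product at 76.8% available Cl: 730.9 / 0.768 = 951.7 g.

952 g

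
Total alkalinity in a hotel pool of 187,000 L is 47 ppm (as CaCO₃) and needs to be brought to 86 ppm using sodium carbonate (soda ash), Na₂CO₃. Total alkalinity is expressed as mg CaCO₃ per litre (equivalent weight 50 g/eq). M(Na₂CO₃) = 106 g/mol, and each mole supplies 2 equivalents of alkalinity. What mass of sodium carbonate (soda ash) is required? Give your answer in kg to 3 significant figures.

7.73 kg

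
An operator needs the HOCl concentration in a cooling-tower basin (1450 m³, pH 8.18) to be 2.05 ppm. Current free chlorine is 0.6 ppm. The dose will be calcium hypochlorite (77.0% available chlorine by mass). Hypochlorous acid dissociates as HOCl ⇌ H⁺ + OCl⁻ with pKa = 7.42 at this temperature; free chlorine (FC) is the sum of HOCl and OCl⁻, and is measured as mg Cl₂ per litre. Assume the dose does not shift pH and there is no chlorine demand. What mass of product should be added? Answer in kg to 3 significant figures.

Volume: 1450 m³ = 1,450,000 L.
[OCl⁻]/[HOCl] = 10^(pH − pKa) = 10^(8.18 − 7.42) = 5.754; fraction as HOCl = 1/(1 + 5.754) = 0.1481.
Free chlorine required for 2.05 ppm HOCl: 2.05 / 0.1481 = 13.85 ppm.
FC to add: 13.85 − 0.6 = 13.25 mg/L as Cl₂.
Cl₂ equivalent: 13.25 mg/L × 1,450,000 L = 19,210 g.
Product at 77.0% available Cl: 19,210 / 0.77 = 24,940 g.

24.9 kg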